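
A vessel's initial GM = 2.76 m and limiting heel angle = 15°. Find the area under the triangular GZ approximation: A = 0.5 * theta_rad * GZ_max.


Formula: GZ_max = GM * sin(theta); Area = 0.5 * theta_rad * GZ_max
Step 1 — GZ_max = 2.76 * sin(15°) = 2.76 * 0.258819 = 0.71434 m
Step 2 — theta_rad = 15 * pi/180 = 0.261799 rad
Step 3 — Area = 0.5 * 0.261799 * 0.71434 ≈ 0.093507 m·rad (5 s.f.)

0.093507 m·rad


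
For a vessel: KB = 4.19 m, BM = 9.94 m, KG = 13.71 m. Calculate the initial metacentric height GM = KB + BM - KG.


Formula: GM = KB + BM - KG
Step 1 — KM = KB + BM = 4.19 + 9.94 = 14.13 m
Step 2 — GM = KM - KG = 14.13 - 13.71 = 0.42 m

0.42 m


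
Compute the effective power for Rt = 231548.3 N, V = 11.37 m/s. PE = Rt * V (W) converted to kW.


Formula: PE = Rt * V / 1000 (kW)
Step 1 — PE (W) = 231548.3 * 11.37 = 2632704.171 W
Step 2 — PE (kW) = 2632704.171 / 1000 ≈ 2632.7 kW (5 s.f.)

2632.7 kW


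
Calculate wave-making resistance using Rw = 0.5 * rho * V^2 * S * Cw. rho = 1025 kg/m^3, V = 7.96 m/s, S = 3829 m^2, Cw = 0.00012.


Formula: Rw = 0.5 * rho * V^2 * S * Cw
Step 1 — V^2 = 7.96^2 = 63.3616
Step 2 — 0.5 * rho * V^2 = 0.5 * 1025 * 63.3616 = 32472.82
Step 3 — Rw = 32472.82 * 3829 * 0.00012 ≈ 14921 N (5 s.f.)

14921 N


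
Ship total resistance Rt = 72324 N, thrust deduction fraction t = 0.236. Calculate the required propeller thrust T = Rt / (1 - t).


Formula: T = Rt / (1 - t)
Step 1 — (1 - t) = 1 - 0.236 = 0.764
Step 2 — T = 72324 / 0.764 ≈ 94665 N (5 s.f.)

94665 N


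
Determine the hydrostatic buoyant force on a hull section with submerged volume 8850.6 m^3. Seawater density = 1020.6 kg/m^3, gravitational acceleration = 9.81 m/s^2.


Formula: Fb = rho * g * V
Substituting: Fb = 1020.6 * 9.81 * 8850.6
Intermediate: 1020.6 * 9.81 = 10012.086
Result: Fb = 10012.086 * 8850.6 ≈ 88613000 N (5 s.f.)

88613000 N


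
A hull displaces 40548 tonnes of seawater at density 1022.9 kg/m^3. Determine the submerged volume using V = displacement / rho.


Formula: V = mass / rho
Step 1 — convert tonnes to kg: 40548 t * 1000 = 40548000 kg
Step 2 — V = 40548000 / 1022.9 ≈ 39640 m^3 (5 s.f.)

39640 m^3


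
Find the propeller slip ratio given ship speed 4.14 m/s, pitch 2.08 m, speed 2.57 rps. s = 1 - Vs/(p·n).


Formula: s = 1 - Vs / (p * n)
Step 1 — p * n = 2.08 * 2.57 = 5.3456
Step 2 — Vs / (p*n) = 4.14 / 5.3456 = 0.774469 (6 d.p.)
Step 3 — s = 1 - 0.774469 = 0.225531

0.225531


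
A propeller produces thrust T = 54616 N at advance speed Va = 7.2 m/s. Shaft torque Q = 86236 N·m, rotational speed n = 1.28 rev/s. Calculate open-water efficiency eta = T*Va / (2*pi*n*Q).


Formula: eta = T * Va / (2 * pi * n * Q)
Step 1 — numerator = T * Va = 54616 * 7.2 = 393235.2
Step 2 — 2 * pi * n = 2 * pi * 1.28 = 8.042477
Step 3 — denominator = 8.042477 * 86236 = 693551.05
Step 4 — eta = 393235.2 / 693551.05 ≈ 0.56699 (5 s.f.)

0.56699


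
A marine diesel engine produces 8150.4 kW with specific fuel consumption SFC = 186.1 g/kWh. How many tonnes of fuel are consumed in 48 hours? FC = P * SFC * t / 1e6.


Formula: FC (tonnes) = P * SFC * t / 1,000,000
Step 1 — P * SFC * t = 8150.4 * 186.1 * 48 = 72805893.12 g
Step 2 — FC (tonnes) = 72805893.12 / 1,000,000 ≈ 72.806 tonnes (5 s.f.)

72.806 tonnes


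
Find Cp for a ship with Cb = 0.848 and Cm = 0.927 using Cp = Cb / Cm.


Formula: Cp = Cb / Cm
Substituting: Cp = 0.848 / 0.927
Result: Cp ≈ 0.91478 (5 s.f.)

0.91478


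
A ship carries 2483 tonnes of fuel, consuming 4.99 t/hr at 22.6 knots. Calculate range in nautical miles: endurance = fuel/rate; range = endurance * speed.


Formula: endurance = fuel / rate; range = endurance * speed
Step 1 — endurance = 2483 / 4.99 = 497.5952 hours
Step 2 — range = 497.5952 * 22.6 ≈ 11246 nautical miles (5 s.f.)

11246 NM


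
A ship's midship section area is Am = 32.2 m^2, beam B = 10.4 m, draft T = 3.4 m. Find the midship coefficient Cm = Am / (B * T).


Formula: Cm = Am / (B * T)
Step 1 — B * T = 10.4 * 3.4 = 35.36 m^2
Step 2 — Cm = 32.2 / 35.36 ≈ 0.91063 (5 s.f.)

0.91063


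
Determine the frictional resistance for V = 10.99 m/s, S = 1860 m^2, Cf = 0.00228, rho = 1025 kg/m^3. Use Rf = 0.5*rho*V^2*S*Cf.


Formula: Rf = 0.5 * rho * V^2 * S * Cf
Step 1 — V^2 = 10.99^2 = 120.7801
Step 2 — 0.5 * rho * V^2 = 0.5 * 1025 * 120.7801 = 61899.80125
Step 3 — Rf = 61899.80125 * 1860 * 0.00228 ≈ 262500 N (5 s.f.)

262500 N


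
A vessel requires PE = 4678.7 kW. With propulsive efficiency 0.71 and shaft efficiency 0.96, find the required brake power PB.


Formula: PB = PE / (eta_D * eta_S)
Step 1 — combined efficiency = eta_D * eta_S = 0.71 * 0.96 = 0.6816
Step 2 — PB = 4678.7 / 0.6816 ≈ 6864.3 kW (5 s.f.)

6864.3 kW


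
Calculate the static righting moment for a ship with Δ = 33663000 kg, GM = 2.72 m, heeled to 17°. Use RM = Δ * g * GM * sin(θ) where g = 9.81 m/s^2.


Formula: GZ = GM * sin(theta); RM = disp * g * GZ
Step 1 — GZ = 2.72 * sin(17°) = 2.72 * 0.292372 = 0.795252 m
Step 2 — RM = 33663000 * 9.81 * 0.795252 ≈ 262620000 N·m (5 s.f.)

262620000 N·m


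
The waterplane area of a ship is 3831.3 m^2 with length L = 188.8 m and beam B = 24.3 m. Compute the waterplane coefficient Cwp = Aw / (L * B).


Formula: Cwp = Aw / (L * B)
Step 1 — L * B = 188.8 * 24.3 = 4587.84 m^2
Step 2 — Cwp = 3831.3 / 4587.84 ≈ 0.83510 (5 s.f.)

0.83510


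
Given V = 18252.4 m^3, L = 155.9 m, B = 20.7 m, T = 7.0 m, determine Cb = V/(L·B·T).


Formula: Cb = V / (L * B * T)
Step 1 — L * B * T = 155.9 * 20.7 * 7.0 = 22589.91 m^3
Step 2 — Cb = 18252.4 / 22589.91 ≈ 0.80799 (5 s.f.)

0.80799


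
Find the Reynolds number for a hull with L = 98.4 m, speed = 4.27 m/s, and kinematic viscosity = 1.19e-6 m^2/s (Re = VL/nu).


Formula: Re = V * L / nu
Step 1 — V * L = 4.27 * 98.4 = 420.168 m^2/s
Step 2 — Re = 420.168 / 1.19e-6 = 3.53e+08

3.53e+08


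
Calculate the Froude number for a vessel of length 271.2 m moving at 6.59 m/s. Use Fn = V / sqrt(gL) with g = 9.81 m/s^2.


Formula: Fn = V / sqrt(g * L)
Step 1 — g * L = 9.81 * 271.2 = 2660.472
Step 2 — sqrt(g * L) = sqrt(2660.472) = 51.579763
Step 3 — Fn = 6.59 / 51.579763 ≈ 0.12776 (5 s.f.)

0.12776


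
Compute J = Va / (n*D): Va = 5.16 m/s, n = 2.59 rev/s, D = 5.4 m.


Formula: J = Va / (n * D)
Step 1 — n * D = 2.59 * 5.4 = 13.986
Step 2 — J = 5.16 / 13.986 ≈ 0.36894 (5 s.f.)

0.36894


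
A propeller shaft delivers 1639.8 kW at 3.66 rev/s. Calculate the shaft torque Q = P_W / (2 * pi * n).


Formula: Q = P_W / (2 * pi * n)
Step 1 — P_W = 1639.8 kW * 1000 = 1639800.0 W
Step 2 — 2 * pi * n = 2 * pi * 3.66 = 22.996458
Step 3 — Q = 1639800.0 / 22.996458 ≈ 71307 N·m (5 s.f.)

71307 N·m


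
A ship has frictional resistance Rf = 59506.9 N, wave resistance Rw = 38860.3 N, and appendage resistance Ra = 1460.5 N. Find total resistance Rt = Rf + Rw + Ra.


Formula: Rt = Rf + Rw + Ra
Substituting: Rt = 59506.9 + 38860.3 + 1460.5
Result: Rt = 99827.7 N

99827.7 N


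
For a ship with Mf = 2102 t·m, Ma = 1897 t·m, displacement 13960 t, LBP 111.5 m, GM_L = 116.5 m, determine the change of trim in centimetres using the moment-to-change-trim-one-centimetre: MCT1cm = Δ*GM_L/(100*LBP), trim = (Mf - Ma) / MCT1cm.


Formula: net trimming moment = Mf - Ma; MCT1cm = Δ*GM_L/(100*LBP); trim = net moment / MCT1cm
Step 1 — net trimming moment = 2102 - 1897 = 205 t·m
Step 2 — MCT1cm = 13960 * 116.5 / (100 * 111.5) = 145.8601 t·m/cm
Step 3 — trim = 205 / 145.8601 ≈ 1.4055 cm (5 s.f.)

1.4055 cm


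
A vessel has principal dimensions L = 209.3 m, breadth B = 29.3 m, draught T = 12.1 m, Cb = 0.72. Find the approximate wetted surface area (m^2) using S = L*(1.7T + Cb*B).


Formula: S = 1.7*L*T + V/T with V = Cb*L*B*T, i.e. S = L * (1.7*T + Cb*B)
Step 1 — 1.7*T = 1.7 * 12.1 = 20.57 m
Step 2 — Cb*B = 0.72 * 29.3 = 21.096 m
Step 3 — 1.7*T + Cb*B = 20.57 + 21.096 = 41.666 m
Step 4 — S = 209.3 * 41.666 ≈ 8720.7 m^2 (5 s.f.)

8720.7 m^2


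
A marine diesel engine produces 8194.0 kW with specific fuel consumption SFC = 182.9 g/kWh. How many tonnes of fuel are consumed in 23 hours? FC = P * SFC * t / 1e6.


Formula: FC (tonnes) = P * SFC * t / 1,000,000
Step 1 — P * SFC * t = 8194.0 * 182.9 * 23 = 34469699.8 g
Step 2 — FC (tonnes) = 34469699.8 / 1,000,000 ≈ 34.470 tonnes (5 s.f.)

34.470 tonnes


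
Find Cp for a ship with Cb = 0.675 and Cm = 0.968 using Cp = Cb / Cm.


Formula: Cp = Cb / Cm
Substituting: Cp = 0.675 / 0.968
Result: Cp ≈ 0.69731 (5 s.f.)

0.69731


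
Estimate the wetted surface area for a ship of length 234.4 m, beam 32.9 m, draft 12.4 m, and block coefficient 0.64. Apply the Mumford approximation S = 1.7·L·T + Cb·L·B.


Formula: S = 1.7*L*T + V/T with V = Cb*L*B*T, i.e. S = L * (1.7*T + Cb*B)
Step 1 — 1.7*T = 1.7 * 12.4 = 21.08 m
Step 2 — Cb*B = 0.64 * 32.9 = 21.056 m
Step 3 — 1.7*T + Cb*B = 21.08 + 21.056 = 42.136 m
Step 4 — S = 234.4 * 42.136 ≈ 9876.7 m^2 (5 s.f.)

9876.7 m^2


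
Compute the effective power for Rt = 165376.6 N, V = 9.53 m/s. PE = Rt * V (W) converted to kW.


Formula: PE = Rt * V / 1000 (kW)
Step 1 — PE (W) = 165376.6 * 9.53 = 1576038.998 W
Step 2 — PE (kW) = 1576038.998 / 1000 ≈ 1576.0 kW (5 s.f.)

1576.0 kW


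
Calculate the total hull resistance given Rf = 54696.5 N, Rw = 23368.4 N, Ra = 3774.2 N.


Formula: Rt = Rf + Rw + Ra
Substituting: Rt = 54696.5 + 23368.4 + 3774.2
Result: Rt = 81839.1 N

81839.1 N


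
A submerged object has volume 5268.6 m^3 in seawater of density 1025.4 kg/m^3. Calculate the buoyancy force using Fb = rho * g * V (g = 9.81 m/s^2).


Formula: Fb = rho * g * V
Substituting: Fb = 1025.4 * 9.81 * 5268.6
Intermediate: 1025.4 * 9.81 = 10059.174
Result: Fb = 10059.174 * 5268.6 ≈ 52998000 N (5 s.f.)

52998000 N


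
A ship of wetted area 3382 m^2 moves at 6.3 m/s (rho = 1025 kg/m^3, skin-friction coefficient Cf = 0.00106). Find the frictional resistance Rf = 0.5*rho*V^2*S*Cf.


Formula: Rf = 0.5 * rho * V^2 * S * Cf
Step 1 — V^2 = 6.3^2 = 39.69
Step 2 — 0.5 * rho * V^2 = 0.5 * 1025 * 39.69 = 20341.125
Step 3 — Rf = 20341.125 * 3382 * 0.00106 ≈ 72921 N (5 s.f.)

72921 N


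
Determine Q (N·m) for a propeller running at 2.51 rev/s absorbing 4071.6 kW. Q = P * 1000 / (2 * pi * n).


Formula: Q = P_W / (2 * pi * n)
Step 1 — P_W = 4071.6 kW * 1000 = 4071600.0 W
Step 2 — 2 * pi * n = 2 * pi * 2.51 = 15.770795
Step 3 — Q = 4071600.0 / 15.770795 ≈ 258170 N·m (5 s.f.)

258170 N·m


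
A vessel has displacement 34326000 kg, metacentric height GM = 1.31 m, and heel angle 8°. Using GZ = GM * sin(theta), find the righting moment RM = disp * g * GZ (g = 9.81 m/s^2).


Formula: GZ = GM * sin(theta); RM = disp * g * GZ
Step 1 — GZ = 1.31 * sin(8°) = 1.31 * 0.139173 = 0.182317 m
Step 2 — RM = 34326000 * 9.81 * 0.182317 ≈ 61393000 N·m (5 s.f.)

61393000 N·m


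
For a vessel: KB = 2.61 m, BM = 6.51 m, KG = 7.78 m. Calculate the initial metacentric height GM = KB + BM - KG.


Formula: GM = KB + BM - KG
Step 1 — KM = KB + BM = 2.61 + 6.51 = 9.12 m
Step 2 — GM = KM - KG = 9.12 - 7.78 = 1.34 m

1.34 m


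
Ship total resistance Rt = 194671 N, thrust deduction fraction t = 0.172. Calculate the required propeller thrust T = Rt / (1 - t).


Formula: T = Rt / (1 - t)
Step 1 — (1 - t) = 1 - 0.172 = 0.828
Step 2 — T = 194671 / 0.828 ≈ 235110 N (5 s.f.)

235110 N


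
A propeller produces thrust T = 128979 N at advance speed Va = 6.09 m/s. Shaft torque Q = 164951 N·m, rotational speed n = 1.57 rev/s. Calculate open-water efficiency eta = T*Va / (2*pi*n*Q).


Formula: eta = T * Va / (2 * pi * n * Q)
Step 1 — numerator = T * Va = 128979 * 6.09 = 785482.11
Step 2 — 2 * pi * n = 2 * pi * 1.57 = 9.864601
Step 3 — denominator = 9.864601 * 164951 = 1627175.8
Step 4 — eta = 785482.11 / 1627175.8 ≈ 0.48273 (5 s.f.)

0.48273


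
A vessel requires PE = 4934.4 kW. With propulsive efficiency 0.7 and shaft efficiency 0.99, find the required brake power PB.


Formula: PB = PE / (eta_D * eta_S)
Step 1 — combined efficiency = eta_D * eta_S = 0.7 * 0.99 = 0.693
Step 2 — PB = 4934.4 / 0.693 ≈ 7120.3 kW (5 s.f.)

7120.3 kW


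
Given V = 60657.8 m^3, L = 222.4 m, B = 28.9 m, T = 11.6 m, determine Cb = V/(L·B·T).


Formula: Cb = V / (L * B * T)
Step 1 — L * B * T = 222.4 * 28.9 * 11.6 = 74557.376 m^3
Step 2 — Cb = 60657.8 / 74557.376 ≈ 0.81357 (5 s.f.)

0.81357


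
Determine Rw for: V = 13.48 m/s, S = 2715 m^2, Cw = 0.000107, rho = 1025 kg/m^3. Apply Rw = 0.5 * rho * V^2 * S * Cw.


Formula: Rw = 0.5 * rho * V^2 * S * Cw
Step 1 — V^2 = 13.48^2 = 181.7104
Step 2 — 0.5 * rho * V^2 = 0.5 * 1025 * 181.7104 = 93126.58
Step 3 — Rw = 93126.58 * 2715 * 0.000107 ≈ 27054 N (5 s.f.)

27054 N


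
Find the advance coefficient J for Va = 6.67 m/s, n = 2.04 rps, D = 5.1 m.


Formula: J = Va / (n * D)
Step 1 — n * D = 2.04 * 5.1 = 10.404
Step 2 — J = 6.67 / 10.404 ≈ 0.64110 (5 s.f.)

0.64110


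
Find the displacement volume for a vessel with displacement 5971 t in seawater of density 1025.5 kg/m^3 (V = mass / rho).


Formula: V = mass / rho
Step 1 — convert tonnes to kg: 5971 t * 1000 = 5971000 kg
Step 2 — V = 5971000 / 1025.5 ≈ 5822.5 m^3 (5 s.f.)

5822.5 m^3


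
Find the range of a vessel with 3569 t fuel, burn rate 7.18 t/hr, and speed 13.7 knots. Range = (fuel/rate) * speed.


Formula: endurance = fuel / rate; range = endurance * speed
Step 1 — endurance = 3569 / 7.18 = 497.0752 hours
Step 2 — range = 497.0752 * 13.7 ≈ 6809.9 nautical miles (5 s.f.)

6809.9 NM


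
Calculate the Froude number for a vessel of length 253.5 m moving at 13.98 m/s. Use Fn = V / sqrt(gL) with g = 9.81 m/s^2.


Formula: Fn = V / sqrt(g * L)
Step 1 — g * L = 9.81 * 253.5 = 2486.835
Step 2 — sqrt(g * L) = sqrt(2486.835) = 49.868176
Step 3 — Fn = 13.98 / 49.868176 ≈ 0.28034 (5 s.f.)

0.28034


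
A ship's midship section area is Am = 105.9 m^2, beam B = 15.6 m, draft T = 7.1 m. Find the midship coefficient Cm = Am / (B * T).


Formula: Cm = Am / (B * T)
Step 1 — B * T = 15.6 * 7.1 = 110.76 m^2
Step 2 — Cm = 105.9 / 110.76 ≈ 0.95612 (5 s.f.)

0.95612


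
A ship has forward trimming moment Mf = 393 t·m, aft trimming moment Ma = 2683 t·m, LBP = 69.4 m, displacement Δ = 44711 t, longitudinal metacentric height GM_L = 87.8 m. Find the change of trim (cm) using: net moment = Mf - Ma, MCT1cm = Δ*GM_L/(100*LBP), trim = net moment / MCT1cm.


Formula: net trimming moment = Mf - Ma; MCT1cm = Δ*GM_L/(100*LBP); trim = net moment / MCT1cm
Step 1 — net trimming moment = 393 - 2683 = -2290 t·m
Step 2 — MCT1cm = 44711 * 87.8 / (100 * 69.4) = 565.6521 t·m/cm
Step 3 — trim = -2290 / 565.6521 ≈ -4.0484 cm (5 s.f.)

-4.0484 cm


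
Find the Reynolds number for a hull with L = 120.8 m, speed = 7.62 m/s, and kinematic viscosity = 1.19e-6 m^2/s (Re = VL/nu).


Formula: Re = V * L / nu
Step 1 — V * L = 7.62 * 120.8 = 920.496 m^2/s
Step 2 — Re = 920.496 / 1.19e-6 = 7.74e+08

7.74e+08


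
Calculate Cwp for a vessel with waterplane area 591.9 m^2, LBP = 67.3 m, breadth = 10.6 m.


Formula: Cwp = Aw / (L * B)
Step 1 — L * B = 67.3 * 10.6 = 713.38 m^2
Step 2 — Cwp = 591.9 / 713.38 ≈ 0.82971 (5 s.f.)

0.82971


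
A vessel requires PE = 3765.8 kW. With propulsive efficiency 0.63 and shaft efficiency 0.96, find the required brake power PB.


Formula: PB = PE / (eta_D * eta_S)
Step 1 — combined efficiency = eta_D * eta_S = 0.63 * 0.96 = 0.6048
Step 2 — PB = 3765.8 / 0.6048 ≈ 6226.5 kW (5 s.f.)

6226.5 kW


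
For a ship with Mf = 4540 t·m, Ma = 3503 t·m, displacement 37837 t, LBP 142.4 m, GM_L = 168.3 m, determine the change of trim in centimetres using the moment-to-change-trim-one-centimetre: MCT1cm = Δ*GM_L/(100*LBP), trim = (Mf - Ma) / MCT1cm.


Formula: net trimming moment = Mf - Ma; MCT1cm = Δ*GM_L/(100*LBP); trim = net moment / MCT1cm
Step 1 — net trimming moment = 4540 - 3503 = 1037 t·m
Step 2 — MCT1cm = 37837 * 168.3 / (100 * 142.4) = 447.1887 t·m/cm
Step 3 — trim = 1037 / 447.1887 ≈ 2.3189 cm (5 s.f.)

2.3189 cm


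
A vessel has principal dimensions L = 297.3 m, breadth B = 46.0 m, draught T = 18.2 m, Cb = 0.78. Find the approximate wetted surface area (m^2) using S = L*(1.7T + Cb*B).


Formula: S = 1.7*L*T + V/T with V = Cb*L*B*T, i.e. S = L * (1.7*T + Cb*B)
Step 1 — 1.7*T = 1.7 * 18.2 = 30.94 m
Step 2 — Cb*B = 0.78 * 46.0 = 35.88 m
Step 3 — 1.7*T + Cb*B = 30.94 + 35.88 = 66.82 m
Step 4 — S = 297.3 * 66.82 ≈ 19866 m^2 (5 s.f.)

19866 m^2


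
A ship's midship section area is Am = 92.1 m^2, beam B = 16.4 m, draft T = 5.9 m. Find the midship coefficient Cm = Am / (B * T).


Formula: Cm = Am / (B * T)
Step 1 — B * T = 16.4 * 5.9 = 96.76 m^2
Step 2 — Cm = 92.1 / 96.76 ≈ 0.95184 (5 s.f.)

0.95184


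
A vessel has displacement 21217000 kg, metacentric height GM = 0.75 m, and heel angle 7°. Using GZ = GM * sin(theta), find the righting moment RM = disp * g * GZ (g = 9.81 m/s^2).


Formula: GZ = GM * sin(theta); RM = disp * g * GZ
Step 1 — GZ = 0.75 * sin(7°) = 0.75 * 0.121869 = 0.091402 m
Step 2 — RM = 21217000 * 9.81 * 0.091402 ≈ 19024000 N·m (5 s.f.)

19024000 N·m


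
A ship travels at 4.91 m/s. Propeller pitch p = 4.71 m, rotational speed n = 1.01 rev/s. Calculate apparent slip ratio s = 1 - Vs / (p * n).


Formula: s = 1 - Vs / (p * n)
Step 1 — p * n = 4.71 * 1.01 = 4.7571
Step 2 — Vs / (p*n) = 4.91 / 4.7571 = 1.032141 (6 d.p.)
Step 3 — s = 1 - 1.032141 = -0.032141

-0.032141


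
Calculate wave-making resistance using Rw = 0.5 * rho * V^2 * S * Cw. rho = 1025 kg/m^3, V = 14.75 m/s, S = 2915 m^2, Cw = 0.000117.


Formula: Rw = 0.5 * rho * V^2 * S * Cw
Step 1 — V^2 = 14.75^2 = 217.5625
Step 2 — 0.5 * rho * V^2 = 0.5 * 1025 * 217.5625 = 111500.78125
Step 3 — Rw = 111500.78125 * 2915 * 0.000117 ≈ 38028 N (5 s.f.)

38028 N


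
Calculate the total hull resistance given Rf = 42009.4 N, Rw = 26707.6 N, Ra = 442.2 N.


Formula: Rt = Rf + Rw + Ra
Substituting: Rt = 42009.4 + 26707.6 + 442.2
Result: Rt = 69159.2 N

69159.2 N


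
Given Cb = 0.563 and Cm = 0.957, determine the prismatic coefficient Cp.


Formula: Cp = Cb / Cm
Substituting: Cp = 0.563 / 0.957
Result: Cp ≈ 0.58830 (5 s.f.)

0.58830


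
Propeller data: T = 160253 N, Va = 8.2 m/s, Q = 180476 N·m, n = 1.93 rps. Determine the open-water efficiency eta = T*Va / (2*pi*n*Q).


Formula: eta = T * Va / (2 * pi * n * Q)
Step 1 — numerator = T * Va = 160253 * 8.2 = 1314074.6
Step 2 — 2 * pi * n = 2 * pi * 1.93 = 12.126548
Step 3 — denominator = 12.126548 * 180476 = 2188550.88
Step 4 — eta = 1314074.6 / 2188550.88 ≈ 0.60043 (5 s.f.)

0.60043


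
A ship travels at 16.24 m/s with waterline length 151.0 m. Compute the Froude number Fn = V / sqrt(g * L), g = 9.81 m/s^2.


Formula: Fn = V / sqrt(g * L)
Step 1 — g * L = 9.81 * 151.0 = 1481.31
Step 2 — sqrt(g * L) = sqrt(1481.31) = 38.48779
Step 3 — Fn = 16.24 / 38.48779 ≈ 0.42195 (5 s.f.)

0.42195


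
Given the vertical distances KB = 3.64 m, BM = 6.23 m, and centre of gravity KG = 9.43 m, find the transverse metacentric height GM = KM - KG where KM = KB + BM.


Formula: GM = KB + BM - KG
Step 1 — KM = KB + BM = 3.64 + 6.23 = 9.87 m
Step 2 — GM = KM - KG = 9.87 - 9.43 = 0.44 m

0.44 m


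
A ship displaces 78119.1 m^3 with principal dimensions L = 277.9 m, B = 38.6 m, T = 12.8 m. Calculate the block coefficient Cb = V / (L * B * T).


Formula: Cb = V / (L * B * T)
Step 1 — L * B * T = 277.9 * 38.6 * 12.8 = 137304.832 m^3
Step 2 — Cb = 78119.1 / 137304.832 ≈ 0.56895 (5 s.f.)

0.56895


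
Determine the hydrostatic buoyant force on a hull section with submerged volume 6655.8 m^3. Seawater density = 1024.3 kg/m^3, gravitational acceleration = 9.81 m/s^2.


Formula: Fb = rho * g * V
Substituting: Fb = 1024.3 * 9.81 * 6655.8
Intermediate: 1024.3 * 9.81 = 10048.383
Result: Fb = 10048.383 * 6655.8 ≈ 66880000 N (5 s.f.)

66880000 N


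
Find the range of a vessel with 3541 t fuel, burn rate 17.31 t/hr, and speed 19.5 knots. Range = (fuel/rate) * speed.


Formula: endurance = fuel / rate; range = endurance * speed
Step 1 — endurance = 3541 / 17.31 = 204.5638 hours
Step 2 — range = 204.5638 * 19.5 ≈ 3989.0 nautical miles (5 s.f.)

3989.0 NM


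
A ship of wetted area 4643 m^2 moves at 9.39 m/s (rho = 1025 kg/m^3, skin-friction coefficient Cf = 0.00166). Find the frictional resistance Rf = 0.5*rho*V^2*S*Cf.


Formula: Rf = 0.5 * rho * V^2 * S * Cf
Step 1 — V^2 = 9.39^2 = 88.1721
Step 2 — 0.5 * rho * V^2 = 0.5 * 1025 * 88.1721 = 45188.20125
Step 3 — Rf = 45188.20125 * 4643 * 0.00166 ≈ 348280 N (5 s.f.)

348280 N


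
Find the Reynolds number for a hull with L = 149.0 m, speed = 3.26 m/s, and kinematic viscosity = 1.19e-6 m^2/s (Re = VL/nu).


Formula: Re = V * L / nu
Step 1 — V * L = 3.26 * 149.0 = 485.74 m^2/s
Step 2 — Re = 485.74 / 1.19e-6 = 4.08e+08

4.08e+08


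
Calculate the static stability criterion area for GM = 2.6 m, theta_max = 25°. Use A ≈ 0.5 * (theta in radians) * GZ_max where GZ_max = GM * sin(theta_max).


Formula: GZ_max = GM * sin(theta); Area = 0.5 * theta_rad * GZ_max
Step 1 — GZ_max = 2.6 * sin(25°) = 2.6 * 0.422618 = 1.098807 m
Step 2 — theta_rad = 25 * pi/180 = 0.436332 rad
Step 3 — Area = 0.5 * 0.436332 * 1.098807 ≈ 0.23972 m·rad (5 s.f.)

0.23972 m·rad


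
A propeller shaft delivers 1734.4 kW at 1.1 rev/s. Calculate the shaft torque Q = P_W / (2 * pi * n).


Formula: Q = P_W / (2 * pi * n)
Step 1 — P_W = 1734.4 kW * 1000 = 1734400.0 W
Step 2 — 2 * pi * n = 2 * pi * 1.1 = 6.911504
Step 3 — Q = 1734400.0 / 6.911504 ≈ 250940 N·m (5 s.f.)

250940 N·m


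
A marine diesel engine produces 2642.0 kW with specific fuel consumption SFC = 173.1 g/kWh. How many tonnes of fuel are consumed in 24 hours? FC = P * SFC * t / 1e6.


Formula: FC (tonnes) = P * SFC * t / 1,000,000
Step 1 — P * SFC * t = 2642.0 * 173.1 * 24 = 10975924.8 g
Step 2 — FC (tonnes) = 10975924.8 / 1,000,000 ≈ 10.976 tonnes (5 s.f.)

10.976 tonnes


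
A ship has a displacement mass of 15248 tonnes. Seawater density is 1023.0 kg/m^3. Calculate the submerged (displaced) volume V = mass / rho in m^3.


Formula: V = mass / rho
Step 1 — convert tonnes to kg: 15248 t * 1000 = 15248000 kg
Step 2 — V = 15248000 / 1023.0 ≈ 14905 m^3 (5 s.f.)

14905 m^3


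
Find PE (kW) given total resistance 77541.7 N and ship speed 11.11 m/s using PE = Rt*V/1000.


Formula: PE = Rt * V / 1000 (kW)
Step 1 — PE (W) = 77541.7 * 11.11 = 861488.287 W
Step 2 — PE (kW) = 861488.287 / 1000 ≈ 861.49 kW (5 s.f.)

861.49 kW


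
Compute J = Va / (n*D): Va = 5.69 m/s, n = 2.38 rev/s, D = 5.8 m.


Formula: J = Va / (n * D)
Step 1 — n * D = 2.38 * 5.8 = 13.804
Step 2 — J = 5.69 / 13.804 ≈ 0.41220 (5 s.f.)

0.41220


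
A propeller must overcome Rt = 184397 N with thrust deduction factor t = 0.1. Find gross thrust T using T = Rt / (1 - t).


Formula: T = Rt / (1 - t)
Step 1 — (1 - t) = 1 - 0.1 = 0.9
Step 2 — T = 184397 / 0.9 ≈ 204890 N (5 s.f.)

204890 N


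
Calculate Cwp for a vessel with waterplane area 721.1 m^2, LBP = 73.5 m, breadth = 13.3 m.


Formula: Cwp = Aw / (L * B)
Step 1 — L * B = 73.5 * 13.3 = 977.55 m^2
Step 2 — Cwp = 721.1 / 977.55 ≈ 0.73766 (5 s.f.)

0.73766


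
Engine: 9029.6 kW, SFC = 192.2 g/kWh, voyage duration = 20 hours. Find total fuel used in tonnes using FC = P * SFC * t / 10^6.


Formula: FC (tonnes) = P * SFC * t / 1,000,000
Step 1 — P * SFC * t = 9029.6 * 192.2 * 20 = 34709782.4 g
Step 2 — FC (tonnes) = 34709782.4 / 1,000,000 ≈ 34.710 tonnes (5 s.f.)

34.710 tonnes


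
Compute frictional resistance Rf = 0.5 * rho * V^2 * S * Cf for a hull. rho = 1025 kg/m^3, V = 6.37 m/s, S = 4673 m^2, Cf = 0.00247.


Formula: Rf = 0.5 * rho * V^2 * S * Cf
Step 1 — V^2 = 6.37^2 = 40.5769
Step 2 — 0.5 * rho * V^2 = 0.5 * 1025 * 40.5769 = 20795.66125
Step 3 — Rf = 20795.66125 * 4673 * 0.00247 ≈ 240030 N (5 s.f.)

240030 N


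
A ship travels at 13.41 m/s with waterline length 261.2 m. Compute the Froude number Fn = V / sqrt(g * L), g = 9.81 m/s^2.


Formula: Fn = V / sqrt(g * L)
Step 1 — g * L = 9.81 * 261.2 = 2562.372
Step 2 — sqrt(g * L) = sqrt(2562.372) = 50.619878
Step 3 — Fn = 13.41 / 50.619878 ≈ 0.26492 (5 s.f.)

0.26492


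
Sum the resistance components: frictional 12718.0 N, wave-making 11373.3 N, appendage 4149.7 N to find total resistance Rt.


Formula: Rt = Rf + Rw + Ra
Substituting: Rt = 12718.0 + 11373.3 + 4149.7
Result: Rt = 28241.0 N

28241.0 N


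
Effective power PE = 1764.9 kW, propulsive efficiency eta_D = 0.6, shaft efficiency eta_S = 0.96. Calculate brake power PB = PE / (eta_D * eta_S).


Formula: PB = PE / (eta_D * eta_S)
Step 1 — combined efficiency = eta_D * eta_S = 0.6 * 0.96 = 0.576
Step 2 — PB = 1764.9 / 0.576 ≈ 3064.1 kW (5 s.f.)

3064.1 kW


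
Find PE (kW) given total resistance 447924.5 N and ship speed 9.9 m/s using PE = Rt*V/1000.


Formula: PE = Rt * V / 1000 (kW)
Step 1 — PE (W) = 447924.5 * 9.9 = 4434452.55 W
Step 2 — PE (kW) = 4434452.55 / 1000 ≈ 4434.5 kW (5 s.f.)

4434.5 kW


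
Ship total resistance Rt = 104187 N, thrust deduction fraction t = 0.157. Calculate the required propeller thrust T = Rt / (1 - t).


Formula: T = Rt / (1 - t)
Step 1 — (1 - t) = 1 - 0.157 = 0.843
Step 2 — T = 104187 / 0.843 ≈ 123590 N (5 s.f.)

123590 N


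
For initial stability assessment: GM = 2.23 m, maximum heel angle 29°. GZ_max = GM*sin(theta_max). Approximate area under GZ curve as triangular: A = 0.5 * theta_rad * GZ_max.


Formula: GZ_max = GM * sin(theta); Area = 0.5 * theta_rad * GZ_max
Step 1 — GZ_max = 2.23 * sin(29°) = 2.23 * 0.48481 = 1.081126 m
Step 2 — theta_rad = 29 * pi/180 = 0.506145 rad
Step 3 — Area = 0.5 * 0.506145 * 1.081126 ≈ 0.27360 m·rad (5 s.f.)

0.27360 m·rad


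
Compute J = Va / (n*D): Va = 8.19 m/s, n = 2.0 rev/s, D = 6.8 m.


Formula: J = Va / (n * D)
Step 1 — n * D = 2.0 * 6.8 = 13.6
Step 2 — J = 8.19 / 13.6 ≈ 0.60221 (5 s.f.)

0.60221


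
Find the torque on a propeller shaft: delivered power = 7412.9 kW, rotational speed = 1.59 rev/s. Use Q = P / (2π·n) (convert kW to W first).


Formula: Q = P_W / (2 * pi * n)
Step 1 — P_W = 7412.9 kW * 1000 = 7412900.0 W
Step 2 — 2 * pi * n = 2 * pi * 1.59 = 9.990265
Step 3 — Q = 7412900.0 / 9.990265 ≈ 742010 N·m (5 s.f.)

742010 N·m


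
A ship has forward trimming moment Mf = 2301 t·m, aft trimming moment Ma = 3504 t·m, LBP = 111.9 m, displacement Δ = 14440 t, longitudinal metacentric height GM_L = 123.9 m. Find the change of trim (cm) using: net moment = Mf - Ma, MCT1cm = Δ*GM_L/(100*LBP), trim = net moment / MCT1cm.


Formula: net trimming moment = Mf - Ma; MCT1cm = Δ*GM_L/(100*LBP); trim = net moment / MCT1cm
Step 1 — net trimming moment = 2301 - 3504 = -1203 t·m
Step 2 — MCT1cm = 14440 * 123.9 / (100 * 111.9) = 159.8853 t·m/cm
Step 3 — trim = -1203 / 159.8853 ≈ -7.5241 cm (5 s.f.)

-7.5241 cm


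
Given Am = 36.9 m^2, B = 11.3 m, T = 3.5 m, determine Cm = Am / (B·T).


Formula: Cm = Am / (B * T)
Step 1 — B * T = 11.3 * 3.5 = 39.55 m^2
Step 2 — Cm = 36.9 / 39.55 ≈ 0.93300 (5 s.f.)

0.93300


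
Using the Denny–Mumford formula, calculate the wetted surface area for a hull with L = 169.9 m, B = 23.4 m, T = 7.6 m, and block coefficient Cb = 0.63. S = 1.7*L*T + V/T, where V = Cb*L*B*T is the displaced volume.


Formula: S = 1.7*L*T + V/T with V = Cb*L*B*T, i.e. S = L * (1.7*T + Cb*B)
Step 1 — 1.7*T = 1.7 * 7.6 = 12.92 m
Step 2 — Cb*B = 0.63 * 23.4 = 14.742 m
Step 3 — 1.7*T + Cb*B = 12.92 + 14.742 = 27.662 m
Step 4 — S = 169.9 * 27.662 ≈ 4699.8 m^2 (5 s.f.)

4699.8 m^2


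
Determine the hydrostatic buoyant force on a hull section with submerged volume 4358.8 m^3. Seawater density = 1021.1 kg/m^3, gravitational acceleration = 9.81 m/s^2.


Formula: Fb = rho * g * V
Substituting: Fb = 1021.1 * 9.81 * 4358.8
Intermediate: 1021.1 * 9.81 = 10016.991
Result: Fb = 10016.991 * 4358.8 ≈ 43662000 N (5 s.f.)

43662000 N


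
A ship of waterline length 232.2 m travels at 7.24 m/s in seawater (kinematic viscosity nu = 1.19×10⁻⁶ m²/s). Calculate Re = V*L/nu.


Formula: Re = V * L / nu
Step 1 — V * L = 7.24 * 232.2 = 1681.128 m^2/s
Step 2 — Re = 1681.128 / 1.19e-6 = 1.41e+09

1.41e+09


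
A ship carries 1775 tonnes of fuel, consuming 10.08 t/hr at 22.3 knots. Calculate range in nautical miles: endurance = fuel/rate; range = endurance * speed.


Formula: endurance = fuel / rate; range = endurance * speed
Step 1 — endurance = 1775 / 10.08 = 176.0913 hours
Step 2 — range = 176.0913 * 22.3 ≈ 3926.8 nautical miles (5 s.f.)

3926.8 NM


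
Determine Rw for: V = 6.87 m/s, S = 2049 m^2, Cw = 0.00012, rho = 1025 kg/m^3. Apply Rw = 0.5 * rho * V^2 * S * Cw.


Formula: Rw = 0.5 * rho * V^2 * S * Cw
Step 1 — V^2 = 6.87^2 = 47.1969
Step 2 — 0.5 * rho * V^2 = 0.5 * 1025 * 47.1969 = 24188.41125
Step 3 — Rw = 24188.41125 * 2049 * 0.00012 ≈ 5947.4 N (5 s.f.)

5947.4 N


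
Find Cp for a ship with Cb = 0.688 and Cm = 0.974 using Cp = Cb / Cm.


Formula: Cp = Cb / Cm
Substituting: Cp = 0.688 / 0.974
Result: Cp ≈ 0.70637 (5 s.f.)

0.70637


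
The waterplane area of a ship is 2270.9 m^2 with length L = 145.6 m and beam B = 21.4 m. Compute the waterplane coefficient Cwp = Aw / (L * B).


Formula: Cwp = Aw / (L * B)
Step 1 — L * B = 145.6 * 21.4 = 3115.84 m^2
Step 2 — Cwp = 2270.9 / 3115.84 ≈ 0.72882 (5 s.f.)

0.72882


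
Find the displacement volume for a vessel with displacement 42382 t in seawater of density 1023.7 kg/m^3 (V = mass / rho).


Formula: V = mass / rho
Step 1 — convert tonnes to kg: 42382 t * 1000 = 42382000 kg
Step 2 — V = 42382000 / 1023.7 ≈ 41401 m^3 (5 s.f.)

41401 m^3


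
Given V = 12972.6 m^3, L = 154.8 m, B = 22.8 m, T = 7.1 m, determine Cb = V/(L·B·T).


Formula: Cb = V / (L * B * T)
Step 1 — L * B * T = 154.8 * 22.8 * 7.1 = 25059.024 m^3
Step 2 — Cb = 12972.6 / 25059.024 ≈ 0.51768 (5 s.f.)

0.51768


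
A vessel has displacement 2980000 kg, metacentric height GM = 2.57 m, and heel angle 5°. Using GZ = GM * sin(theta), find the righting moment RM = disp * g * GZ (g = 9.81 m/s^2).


Formula: GZ = GM * sin(theta); RM = disp * g * GZ
Step 1 — GZ = 2.57 * sin(5°) = 2.57 * 0.087156 = 0.223991 m
Step 2 — RM = 2980000 * 9.81 * 0.223991 ≈ 6548100 N·m (5 s.f.)

6548100 N·m


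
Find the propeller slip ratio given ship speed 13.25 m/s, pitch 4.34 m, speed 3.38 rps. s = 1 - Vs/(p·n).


Formula: s = 1 - Vs / (p * n)
Step 1 — p * n = 4.34 * 3.38 = 14.6692
Step 2 — Vs / (p*n) = 13.25 / 14.6692 = 0.903253 (6 d.p.)
Step 3 — s = 1 - 0.903253 = 0.096747

0.096747


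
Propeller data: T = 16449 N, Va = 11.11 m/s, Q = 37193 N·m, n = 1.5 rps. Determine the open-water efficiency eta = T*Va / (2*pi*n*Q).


Formula: eta = T * Va / (2 * pi * n * Q)
Step 1 — numerator = T * Va = 16449 * 11.11 = 182748.39
Step 2 — 2 * pi * n = 2 * pi * 1.5 = 9.424778
Step 3 — denominator = 9.424778 * 37193 = 350535.77
Step 4 — eta = 182748.39 / 350535.77 ≈ 0.52134 (5 s.f.)

0.52134


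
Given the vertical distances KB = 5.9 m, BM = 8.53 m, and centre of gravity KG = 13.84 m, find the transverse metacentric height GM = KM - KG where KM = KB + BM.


Formula: GM = KB + BM - KG
Step 1 — KM = KB + BM = 5.9 + 8.53 = 14.43 m
Step 2 — GM = KM - KG = 14.43 - 13.84 = 0.59 m

0.59 m


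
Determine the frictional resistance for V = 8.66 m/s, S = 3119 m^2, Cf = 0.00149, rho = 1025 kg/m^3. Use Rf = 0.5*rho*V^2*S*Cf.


Formula: Rf = 0.5 * rho * V^2 * S * Cf
Step 1 — V^2 = 8.66^2 = 74.9956
Step 2 — 0.5 * rho * V^2 = 0.5 * 1025 * 74.9956 = 38435.245
Step 3 — Rf = 38435.245 * 3119 * 0.00149 ≈ 178620 N (5 s.f.)

178620 N


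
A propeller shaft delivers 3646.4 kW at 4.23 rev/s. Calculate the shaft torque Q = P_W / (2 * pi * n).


Formula: Q = P_W / (2 * pi * n)
Step 1 — P_W = 3646.4 kW * 1000 = 3646400.0 W
Step 2 — 2 * pi * n = 2 * pi * 4.23 = 26.577874
Step 3 — Q = 3646400.0 / 26.577874 ≈ 137200 N·m (5 s.f.)

137200 N·m


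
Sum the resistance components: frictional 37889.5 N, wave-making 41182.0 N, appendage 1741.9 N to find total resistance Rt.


Formula: Rt = Rf + Rw + Ra
Substituting: Rt = 37889.5 + 41182.0 + 1741.9
Result: Rt = 80813.4 N

80813.4 N


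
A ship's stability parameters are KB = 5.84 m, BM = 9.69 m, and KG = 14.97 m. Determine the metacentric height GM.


Formula: GM = KB + BM - KG
Step 1 — KM = KB + BM = 5.84 + 9.69 = 15.53 m
Step 2 — GM = KM - KG = 15.53 - 14.97 = 0.56 m

0.56 m


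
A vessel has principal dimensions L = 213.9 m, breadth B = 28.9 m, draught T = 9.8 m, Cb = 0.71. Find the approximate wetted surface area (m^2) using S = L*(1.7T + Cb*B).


Formula: S = 1.7*L*T + V/T with V = Cb*L*B*T, i.e. S = L * (1.7*T + Cb*B)
Step 1 — 1.7*T = 1.7 * 9.8 = 16.66 m
Step 2 — Cb*B = 0.71 * 28.9 = 20.519 m
Step 3 — 1.7*T + Cb*B = 16.66 + 20.519 = 37.179 m
Step 4 — S = 213.9 * 37.179 ≈ 7952.6 m^2 (5 s.f.)

7952.6 m^2


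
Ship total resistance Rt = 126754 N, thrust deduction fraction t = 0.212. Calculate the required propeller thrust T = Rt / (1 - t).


Formula: T = Rt / (1 - t)
Step 1 — (1 - t) = 1 - 0.212 = 0.788
Step 2 — T = 126754 / 0.788 ≈ 160860 N (5 s.f.)

160860 N


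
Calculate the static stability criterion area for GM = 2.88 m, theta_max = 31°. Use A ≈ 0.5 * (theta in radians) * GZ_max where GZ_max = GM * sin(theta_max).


Formula: GZ_max = GM * sin(theta); Area = 0.5 * theta_rad * GZ_max
Step 1 — GZ_max = 2.88 * sin(31°) = 2.88 * 0.515038 = 1.483309 m
Step 2 — theta_rad = 31 * pi/180 = 0.541052 rad
Step 3 — Area = 0.5 * 0.541052 * 1.483309 ≈ 0.40127 m·rad (5 s.f.)

0.40127 m·rad


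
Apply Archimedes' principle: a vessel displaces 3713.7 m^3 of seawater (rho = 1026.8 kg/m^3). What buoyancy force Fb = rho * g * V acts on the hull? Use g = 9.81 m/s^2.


Formula: Fb = rho * g * V
Substituting: Fb = 1026.8 * 9.81 * 3713.7
Intermediate: 1026.8 * 9.81 = 10072.908
Result: Fb = 10072.908 * 3713.7 ≈ 37408000 N (5 s.f.)

37408000 N


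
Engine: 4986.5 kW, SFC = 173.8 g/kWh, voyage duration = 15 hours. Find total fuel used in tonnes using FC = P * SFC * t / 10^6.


Formula: FC (tonnes) = P * SFC * t / 1,000,000
Step 1 — P * SFC * t = 4986.5 * 173.8 * 15 = 12999805.5 g
Step 2 — FC (tonnes) = 12999805.5 / 1,000,000 ≈ 13.000 tonnes (5 s.f.)

13.000 tonnes


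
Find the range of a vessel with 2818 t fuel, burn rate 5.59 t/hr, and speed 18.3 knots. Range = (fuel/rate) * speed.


Formula: endurance = fuel / rate; range = endurance * speed
Step 1 — endurance = 2818 / 5.59 = 504.1145 hours
Step 2 — range = 504.1145 * 18.3 ≈ 9225.3 nautical miles (5 s.f.)

9225.3 NM


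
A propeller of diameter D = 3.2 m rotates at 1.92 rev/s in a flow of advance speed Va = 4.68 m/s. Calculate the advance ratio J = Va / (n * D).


Formula: J = Va / (n * D)
Step 1 — n * D = 1.92 * 3.2 = 6.144
Step 2 — J = 4.68 / 6.144 ≈ 0.76172 (5 s.f.)

0.76172


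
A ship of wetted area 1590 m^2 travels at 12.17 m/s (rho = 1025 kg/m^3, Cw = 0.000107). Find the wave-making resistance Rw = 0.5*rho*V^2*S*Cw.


Formula: Rw = 0.5 * rho * V^2 * S * Cw
Step 1 — V^2 = 12.17^2 = 148.1089
Step 2 — 0.5 * rho * V^2 = 0.5 * 1025 * 148.1089 = 75905.81125
Step 3 — Rw = 75905.81125 * 1590 * 0.000107 ≈ 12914 N (5 s.f.)

12914 N


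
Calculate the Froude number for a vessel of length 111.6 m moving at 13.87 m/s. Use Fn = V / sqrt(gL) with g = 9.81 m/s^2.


Formula: Fn = V / sqrt(g * L)
Step 1 — g * L = 9.81 * 111.6 = 1094.796
Step 2 — sqrt(g * L) = sqrt(1094.796) = 33.087702
Step 3 — Fn = 13.87 / 33.087702 ≈ 0.41919 (5 s.f.)

0.41919


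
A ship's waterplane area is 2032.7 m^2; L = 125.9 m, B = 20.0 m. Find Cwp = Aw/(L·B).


Formula: Cwp = Aw / (L * B)
Step 1 — L * B = 125.9 * 20.0 = 2518.0 m^2
Step 2 — Cwp = 2032.7 / 2518.0 ≈ 0.80727 (5 s.f.)

0.80727


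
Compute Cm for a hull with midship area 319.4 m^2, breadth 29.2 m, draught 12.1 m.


Formula: Cm = Am / (B * T)
Step 1 — B * T = 29.2 * 12.1 = 353.32 m^2
Step 2 — Cm = 319.4 / 353.32 ≈ 0.90400 (5 s.f.)

0.90400


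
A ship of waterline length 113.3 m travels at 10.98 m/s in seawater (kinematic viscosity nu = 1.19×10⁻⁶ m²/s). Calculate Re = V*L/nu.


Formula: Re = V * L / nu
Step 1 — V * L = 10.98 * 113.3 = 1244.034 m^2/s
Step 2 — Re = 1244.034 / 1.19e-6 = 1.05e+09

1.05e+09


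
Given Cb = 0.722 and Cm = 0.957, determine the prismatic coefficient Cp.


Formula: Cp = Cb / Cm
Substituting: Cp = 0.722 / 0.957
Result: Cp ≈ 0.75444 (5 s.f.)

0.75444


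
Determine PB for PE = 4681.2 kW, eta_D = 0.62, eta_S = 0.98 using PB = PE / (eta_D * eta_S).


Formula: PB = PE / (eta_D * eta_S)
Step 1 — combined efficiency = eta_D * eta_S = 0.62 * 0.98 = 0.6076
Step 2 — PB = 4681.2 / 0.6076 ≈ 7704.4 kW (5 s.f.)

7704.4 kW


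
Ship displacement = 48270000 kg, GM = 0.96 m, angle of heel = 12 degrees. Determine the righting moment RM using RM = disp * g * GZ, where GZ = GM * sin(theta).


Formula: GZ = GM * sin(theta); RM = disp * g * GZ
Step 1 — GZ = 0.96 * sin(12°) = 0.96 * 0.207912 = 0.199596 m
Step 2 — RM = 48270000 * 9.81 * 0.199596 ≈ 94514000 N·m (5 s.f.)

94514000 N·m


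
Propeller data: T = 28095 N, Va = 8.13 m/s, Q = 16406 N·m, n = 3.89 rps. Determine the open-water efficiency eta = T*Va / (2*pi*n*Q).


Formula: eta = T * Va / (2 * pi * n * Q)
Step 1 — numerator = T * Va = 28095 * 8.13 = 228412.35
Step 2 — 2 * pi * n = 2 * pi * 3.89 = 24.441591
Step 3 — denominator = 24.441591 * 16406 = 400988.74
Step 4 — eta = 228412.35 / 400988.74 ≈ 0.56962 (5 s.f.)

0.56962


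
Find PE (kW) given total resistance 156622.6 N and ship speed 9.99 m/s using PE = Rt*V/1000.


Formula: PE = Rt * V / 1000 (kW)
Step 1 — PE (W) = 156622.6 * 9.99 = 1564659.774 W
Step 2 — PE (kW) = 1564659.774 / 1000 ≈ 1564.7 kW (5 s.f.)

1564.7 kW


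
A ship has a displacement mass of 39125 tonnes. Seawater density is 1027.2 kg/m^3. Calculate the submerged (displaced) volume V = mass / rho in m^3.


Formula: V = mass / rho
Step 1 — convert tonnes to kg: 39125 t * 1000 = 39125000 kg
Step 2 — V = 39125000 / 1027.2 ≈ 38089 m^3 (5 s.f.)

38089 m^3


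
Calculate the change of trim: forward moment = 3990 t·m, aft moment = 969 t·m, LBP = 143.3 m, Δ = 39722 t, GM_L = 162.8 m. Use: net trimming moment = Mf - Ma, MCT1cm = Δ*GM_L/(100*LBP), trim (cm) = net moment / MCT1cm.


Formula: net trimming moment = Mf - Ma; MCT1cm = Δ*GM_L/(100*LBP); trim = net moment / MCT1cm
Step 1 — net trimming moment = 3990 - 969 = 3021 t·m
Step 2 — MCT1cm = 39722 * 162.8 / (100 * 143.3) = 451.273 t·m/cm
Step 3 — trim = 3021 / 451.273 ≈ 6.6944 cm (5 s.f.)

6.6944 cm


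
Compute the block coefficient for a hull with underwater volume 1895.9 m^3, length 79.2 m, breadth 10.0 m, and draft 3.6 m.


Formula: Cb = V / (L * B * T)
Step 1 — L * B * T = 79.2 * 10.0 * 3.6 = 2851.2 m^3
Step 2 — Cb = 1895.9 / 2851.2 ≈ 0.66495 (5 s.f.)

0.66495


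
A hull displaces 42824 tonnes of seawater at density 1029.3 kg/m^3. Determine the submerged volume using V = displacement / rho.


Formula: V = mass / rho
Step 1 — convert tonnes to kg: 42824 t * 1000 = 42824000 kg
Step 2 — V = 42824000 / 1029.3 ≈ 41605 m^3 (5 s.f.)

41605 m^3


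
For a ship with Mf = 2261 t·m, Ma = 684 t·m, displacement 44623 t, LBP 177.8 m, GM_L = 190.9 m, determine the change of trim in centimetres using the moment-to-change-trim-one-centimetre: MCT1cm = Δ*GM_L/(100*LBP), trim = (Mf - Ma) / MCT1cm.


Formula: net trimming moment = Mf - Ma; MCT1cm = Δ*GM_L/(100*LBP); trim = net moment / MCT1cm
Step 1 — net trimming moment = 2261 - 684 = 1577 t·m
Step 2 — MCT1cm = 44623 * 190.9 / (100 * 177.8) = 479.1075 t·m/cm
Step 3 — trim = 1577 / 479.1075 ≈ 3.2915 cm (5 s.f.)

3.2915 cm
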